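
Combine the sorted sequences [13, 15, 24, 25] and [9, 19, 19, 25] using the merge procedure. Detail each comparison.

Merging process:

Compare 13 vs 9: take 9 from right. Merged: [9]
Compare 13 vs 19: take 13 from left. Merged: [9, 13]
Compare 15 vs 19: take 15 from left. Merged: [9, 13, 15]
Compare 24 vs 19: take 19 from right. Merged: [9, 13, 15, 19]
Compare 24 vs 19: take 19 from right. Merged: [9, 13, 15, 19, 19]
Compare 24 vs 25: take 24 from left. Merged: [9, 13, 15, 19, 19, 24]
Compare 25 vs 25: take 25 from left. Merged: [9, 13, 15, 19, 19, 24, 25]
Append remaining from right: [25]. Merged: [9, 13, 15, 19, 19, 24, 25, 25]

Final merged array: [9, 13, 15, 19, 19, 24, 25, 25]
Total comparisons: 7

The merged array is [9, 13, 15, 19, 19, 24, 25, 25], requiring 7 comparisons. The merge step runs in O(n) time where n is the total number of elements.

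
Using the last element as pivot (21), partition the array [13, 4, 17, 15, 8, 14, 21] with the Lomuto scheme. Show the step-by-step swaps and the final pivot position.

Lomuto partition with pivot = 21:

Initial array: [13, 4, 17, 15, 8, 14, 21]

arr[0]=13 <= 21: swap with position 0, array becomes [13, 4, 17, 15, 8, 14, 21]
arr[1]=4 <= 21: swap with position 1, array becomes [13, 4, 17, 15, 8, 14, 21]
arr[2]=17 <= 21: swap with position 2, array becomes [13, 4, 17, 15, 8, 14, 21]
arr[3]=15 <= 21: swap with position 3, array becomes [13, 4, 17, 15, 8, 14, 21]
arr[4]=8 <= 21: swap with position 4, array becomes [13, 4, 17, 15, 8, 14, 21]
arr[5]=14 <= 21: swap with position 5, array becomes [13, 4, 17, 15, 8, 14, 21]

Place pivot at position 6: [13, 4, 17, 15, 8, 14, 21]
Pivot position: 6

After partitioning with pivot 21, the array becomes [13, 4, 17, 15, 8, 14, 21]. The pivot is placed at index 6. All elements to the left of the pivot are <= 21, and all elements to the right are > 21.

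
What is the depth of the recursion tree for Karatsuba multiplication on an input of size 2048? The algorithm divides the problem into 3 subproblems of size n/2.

For divide and conquer with division factor 2:

Problem sizes at each level:
Level 0: 2048
Level 1: 1024
Level 2: 512
Level 3: 256
Level 4: 128
Level 5: 64
Level 6: 32
Level 7: 16
Level 8: 8
Level 9: 4
Level 10: 2
Level 11: 1

The root is level 0 and the size-1 base case is level 11 (the tree spans levels 0 through 11, i.e. 12 levels counting the root), so the depth is the number of divisions: log_2(2048) = 11

The recursion tree depth is log_2(2048) = 11. At each level, the problem size is divided by 2, so it takes 11 divisions to reduce to a base case of size 1. The algorithm makes 3 recursive calls at each level.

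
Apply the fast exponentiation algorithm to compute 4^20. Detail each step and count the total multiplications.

Computing 4^20 by squaring (build up from 4^1; each line after the first costs one multiplication):

4^1 = 4
4^2 = (4^1)^2 = 4^2 = 16
4^4 = (4^2)^2 = 16^2 = 256
4^5 = 4 * 4^4 = 4 * 256 = 1024
4^10 = (4^5)^2 = 1024^2 = 1048576
4^20 = (4^10)^2 = 1048576^2 = 1099511627776

Result: 1099511627776
Multiplications needed: 5 (5 lines after 4^1)

4^20 = 1099511627776. Using exponentiation by squaring, this requires 5 multiplications. The key idea: if the exponent is even, square the half-power; if odd, multiply by the base once.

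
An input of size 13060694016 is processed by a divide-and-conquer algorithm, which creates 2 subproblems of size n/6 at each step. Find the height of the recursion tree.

For divide and conquer with division factor 6:

Problem sizes at each level:
Level 0: 13060694016
Level 1: 2176782336
Level 2: 362797056
Level 3: 60466176
Level 4: 10077696
Level 5: 1679616
Level 6: 279936
Level 7: 46656
Level 8: 7776
Level 9: 1296
Level 10: 216
Level 11: 36
Level 12: 6
Level 13: 1

The root is level 0 and the size-1 base case is level 13 (the tree spans levels 0 through 13, i.e. 14 levels counting the root), so the depth is the number of divisions: log_6(13060694016) = 13

The recursion tree depth is log_6(13060694016) = 13. At each level, the problem size is divided by 6, so it takes 13 divisions to reduce to a base case of size 1. The algorithm makes 2 recursive calls at each level.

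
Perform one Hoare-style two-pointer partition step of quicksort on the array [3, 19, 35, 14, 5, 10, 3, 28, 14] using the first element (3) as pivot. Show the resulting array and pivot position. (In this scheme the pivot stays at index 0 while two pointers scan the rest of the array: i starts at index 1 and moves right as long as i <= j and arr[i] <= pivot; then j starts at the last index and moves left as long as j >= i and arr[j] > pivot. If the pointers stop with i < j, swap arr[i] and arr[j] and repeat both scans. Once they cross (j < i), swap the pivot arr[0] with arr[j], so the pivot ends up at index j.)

Hoare-style two-pointer partition with pivot = 3:

Initial array: [3, 19, 35, 14, 5, 10, 3, 28, 14]

Pointers start at i = 1, j = 8.
i stops at index 1 (arr[1]=19 > 3), j stops at index 6 (arr[6]=3 <= 3): swap arr[1] and arr[6], array becomes [3, 3, 35, 14, 5, 10, 19, 28, 14]
i ends at 2, j ends at 1: the pointers have crossed (j < i), so scanning stops.

Swap pivot arr[0] with arr[1] to place pivot at position 1: [3, 3, 35, 14, 5, 10, 19, 28, 14]
Pivot position: 1

After partitioning with pivot 3, the array becomes [3, 3, 35, 14, 5, 10, 19, 28, 14]. The pivot is placed at index 1. All elements to the left of the pivot are <= 3, and all elements to the right are > 3.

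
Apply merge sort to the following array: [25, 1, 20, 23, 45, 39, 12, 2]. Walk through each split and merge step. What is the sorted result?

Merge sort trace:

Split: [25, 1, 20, 23, 45, 39, 12, 2] -> [25, 1, 20, 23] and [45, 39, 12, 2]
  Split: [25, 1, 20, 23] -> [25, 1] and [20, 23]
    Split: [25, 1] -> [25] and [1]
    Merge: [25] + [1] -> [1, 25]
    Split: [20, 23] -> [20] and [23]
    Merge: [20] + [23] -> [20, 23]
  Merge: [1, 25] + [20, 23] -> [1, 20, 23, 25]
  Split: [45, 39, 12, 2] -> [45, 39] and [12, 2]
    Split: [45, 39] -> [45] and [39]
    Merge: [45] + [39] -> [39, 45]
    Split: [12, 2] -> [12] and [2]
    Merge: [12] + [2] -> [2, 12]
  Merge: [39, 45] + [2, 12] -> [2, 12, 39, 45]
Merge: [1, 20, 23, 25] + [2, 12, 39, 45] -> [1, 2, 12, 20, 23, 25, 39, 45]

Final sorted array: [1, 2, 12, 20, 23, 25, 39, 45]

The merge sort proceeds by recursively splitting the array and merging sorted halves.
After all merges, the sorted array is [1, 2, 12, 20, 23, 25, 39, 45].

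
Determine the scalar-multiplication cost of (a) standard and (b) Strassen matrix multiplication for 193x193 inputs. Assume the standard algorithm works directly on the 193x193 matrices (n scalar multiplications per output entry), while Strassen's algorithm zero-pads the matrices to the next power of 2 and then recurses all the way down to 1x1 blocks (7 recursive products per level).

Matrix multiplication for 193x193 matrices:

Strassen's algorithm requires power-of-2 dimensions. Pad 193x193 to 256x256 (next power of 2).

Standard algorithm: 193^3 = 7189057 multiplications
Strassen's algorithm: 7^(log2(256)) = 7^8 = 5764801 multiplications
Savings: 7189057 - 5764801 = 1424256 multiplications

Standard: 7189057 multiplications (193^3). Strassen: 5764801 multiplications (7^8, after padding to 256x256). Strassen reduces 8 recursive multiplications to 7 at each level.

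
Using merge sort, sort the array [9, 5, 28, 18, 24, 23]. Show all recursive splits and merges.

Merge sort trace:

Split: [9, 5, 28, 18, 24, 23] -> [9, 5, 28] and [18, 24, 23]
  Split: [9, 5, 28] -> [9] and [5, 28]
    Split: [5, 28] -> [5] and [28]
    Merge: [5] + [28] -> [5, 28]
  Merge: [9] + [5, 28] -> [5, 9, 28]
  Split: [18, 24, 23] -> [18] and [24, 23]
    Split: [24, 23] -> [24] and [23]
    Merge: [24] + [23] -> [23, 24]
  Merge: [18] + [23, 24] -> [18, 23, 24]
Merge: [5, 9, 28] + [18, 23, 24] -> [5, 9, 18, 23, 24, 28]

Final sorted array: [5, 9, 18, 23, 24, 28]

The merge sort proceeds by recursively splitting the array and merging sorted halves.
After all merges, the sorted array is [5, 9, 18, 23, 24, 28].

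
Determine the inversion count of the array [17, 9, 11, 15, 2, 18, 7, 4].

Finding inversions in [17, 9, 11, 15, 2, 18, 7, 4]:

(0, 1): arr[0]=17 > arr[1]=9
(0, 2): arr[0]=17 > arr[2]=11
(0, 3): arr[0]=17 > arr[3]=15
(0, 4): arr[0]=17 > arr[4]=2
(0, 6): arr[0]=17 > arr[6]=7
(0, 7): arr[0]=17 > arr[7]=4
(1, 4): arr[1]=9 > arr[4]=2
(1, 6): arr[1]=9 > arr[6]=7
(1, 7): arr[1]=9 > arr[7]=4
(2, 4): arr[2]=11 > arr[4]=2
(2, 6): arr[2]=11 > arr[6]=7
(2, 7): arr[2]=11 > arr[7]=4
(3, 4): arr[3]=15 > arr[4]=2
(3, 6): arr[3]=15 > arr[6]=7
(3, 7): arr[3]=15 > arr[7]=4
(5, 6): arr[5]=18 > arr[6]=7
(5, 7): arr[5]=18 > arr[7]=4
(6, 7): arr[6]=7 > arr[7]=4

Total inversions: 18

The array has 18 inversion(s): (0,1), (0,2), (0,3), (0,4), (0,6), (0,7), (1,4), (1,6), (1,7), (2,4), (2,6), (2,7), (3,4), (3,6), (3,7), (5,6), (5,7), (6,7). Each pair (i,j) satisfies i < j and arr[i] > arr[j].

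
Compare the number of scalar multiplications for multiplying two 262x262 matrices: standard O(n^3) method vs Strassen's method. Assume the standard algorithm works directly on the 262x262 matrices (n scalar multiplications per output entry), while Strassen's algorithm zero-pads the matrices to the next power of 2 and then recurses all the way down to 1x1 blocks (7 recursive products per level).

Matrix multiplication for 262x262 matrices:

Strassen's algorithm requires power-of-2 dimensions. Pad 262x262 to 512x512 (next power of 2).

Standard algorithm: 262^3 = 17984728 multiplications
Strassen's algorithm: 7^(log2(512)) = 7^9 = 40353607 multiplications
Difference: 17984728 - 40353607 = -22368879 (Strassen uses MORE here due to padding overhead — for small or just-over-power-of-2 n, padding can outweigh the per-level savings)

Standard: 17984728 multiplications (262^3). Strassen: 40353607 multiplications (7^9, after padding to 512x512). Strassen reduces 8 recursive multiplications to 7 at each level.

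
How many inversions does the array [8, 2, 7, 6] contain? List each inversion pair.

Finding inversions in [8, 2, 7, 6]:

(0, 1): arr[0]=8 > arr[1]=2
(0, 2): arr[0]=8 > arr[2]=7
(0, 3): arr[0]=8 > arr[3]=6
(2, 3): arr[2]=7 > arr[3]=6

Total inversions: 4

The array has 4 inversion(s): (0,1), (0,2), (0,3), (2,3). Each pair (i,j) satisfies i < j and arr[i] > arr[j].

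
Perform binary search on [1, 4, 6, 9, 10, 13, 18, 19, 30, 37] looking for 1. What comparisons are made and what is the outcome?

Binary search for 1 in [1, 4, 6, 9, 10, 13, 18, 19, 30, 37]:

lo=0, hi=9, mid=4, arr[mid]=10 -> 10 > 1, search left half
lo=0, hi=3, mid=1, arr[mid]=4 -> 4 > 1, search left half
lo=0, hi=0, mid=0, arr[mid]=1 -> Found target at index 0!

Binary search finds 1 at index 0 after 3 comparisons. The search repeatedly halves the search space by comparing with the middle element.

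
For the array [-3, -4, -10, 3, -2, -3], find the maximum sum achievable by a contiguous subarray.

Using Kadane's algorithm on [-3, -4, -10, 3, -2, -3]:

Scanning through the array:
Position 1 (value -4): max_ending_here = -4, max_so_far = -3
Position 2 (value -10): max_ending_here = -10, max_so_far = -3
Position 3 (value 3): max_ending_here = 3, max_so_far = 3
Position 4 (value -2): max_ending_here = 1, max_so_far = 3
Position 5 (value -3): max_ending_here = -2, max_so_far = 3

Maximum subarray: [3]
Maximum sum: 3

The maximum subarray is [3] with sum 3. This subarray runs from index 3 to index 3.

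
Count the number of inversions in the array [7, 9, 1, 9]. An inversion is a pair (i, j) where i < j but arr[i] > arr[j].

Finding inversions in [7, 9, 1, 9]:

(0, 2): arr[0]=7 > arr[2]=1
(1, 2): arr[1]=9 > arr[2]=1

Total inversions: 2

The array has 2 inversion(s): (0,2), (1,2). Each pair (i,j) satisfies i < j and arr[i] > arr[j].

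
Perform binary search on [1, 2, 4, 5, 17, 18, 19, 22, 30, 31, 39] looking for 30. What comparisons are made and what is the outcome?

Binary search for 30 in [1, 2, 4, 5, 17, 18, 19, 22, 30, 31, 39]:

lo=0, hi=10, mid=5, arr[mid]=18 -> 18 < 30, search right half
lo=6, hi=10, mid=8, arr[mid]=30 -> Found target at index 8!

Binary search finds 30 at index 8 after 2 comparisons. The search repeatedly halves the search space by comparing with the middle element.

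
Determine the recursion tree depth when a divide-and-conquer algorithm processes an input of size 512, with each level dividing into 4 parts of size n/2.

For divide and conquer with division factor 2:

Problem sizes at each level:
Level 0: 512
Level 1: 256
Level 2: 128
Level 3: 64
Level 4: 32
Level 5: 16
Level 6: 8
Level 7: 4
Level 8: 2
Level 9: 1

The root is level 0 and the size-1 base case is level 9 (the tree spans levels 0 through 9, i.e. 10 levels counting the root), so the depth is the number of divisions: log_2(512) = 9

The recursion tree depth is log_2(512) = 9. At each level, the problem size is divided by 2, so it takes 9 divisions to reduce to a base case of size 1. The algorithm makes 4 recursive calls at each level.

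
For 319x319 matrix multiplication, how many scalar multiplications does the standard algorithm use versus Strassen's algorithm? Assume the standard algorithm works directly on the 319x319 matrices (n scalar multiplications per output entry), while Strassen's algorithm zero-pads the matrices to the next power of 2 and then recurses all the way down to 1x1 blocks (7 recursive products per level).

Matrix multiplication for 319x319 matrices:

Strassen's algorithm requires power-of-2 dimensions. Pad 319x319 to 512x512 (next power of 2).

Standard algorithm: 319^3 = 32461759 multiplications
Strassen's algorithm: 7^(log2(512)) = 7^9 = 40353607 multiplications
Difference: 32461759 - 40353607 = -7891848 (Strassen uses MORE here due to padding overhead — for small or just-over-power-of-2 n, padding can outweigh the per-level savings)

Standard: 32461759 multiplications (319^3). Strassen: 40353607 multiplications (7^9, after padding to 512x512). Strassen reduces 8 recursive multiplications to 7 at each level.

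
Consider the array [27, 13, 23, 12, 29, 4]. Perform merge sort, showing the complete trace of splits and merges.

Merge sort trace:

Split: [27, 13, 23, 12, 29, 4] -> [27, 13, 23] and [12, 29, 4]
  Split: [27, 13, 23] -> [27] and [13, 23]
    Split: [13, 23] -> [13] and [23]
    Merge: [13] + [23] -> [13, 23]
  Merge: [27] + [13, 23] -> [13, 23, 27]
  Split: [12, 29, 4] -> [12] and [29, 4]
    Split: [29, 4] -> [29] and [4]
    Merge: [29] + [4] -> [4, 29]
  Merge: [12] + [4, 29] -> [4, 12, 29]
Merge: [13, 23, 27] + [4, 12, 29] -> [4, 12, 13, 23, 27, 29]

Final sorted array: [4, 12, 13, 23, 27, 29]

The merge sort proceeds by recursively splitting the array and merging sorted halves.
After all merges, the sorted array is [4, 12, 13, 23, 27, 29].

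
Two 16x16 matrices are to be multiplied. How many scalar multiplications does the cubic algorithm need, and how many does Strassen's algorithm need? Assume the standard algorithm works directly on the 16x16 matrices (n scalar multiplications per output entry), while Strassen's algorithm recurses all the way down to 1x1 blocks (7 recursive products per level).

Matrix multiplication for 16x16 matrices:

Standard algorithm: 16^3 = 4096 multiplications
Strassen's algorithm: 7^(log2(16)) = 7^4 = 2401 multiplications
Savings: 4096 - 2401 = 1695 multiplications

Standard: 4096 multiplications (16^3). Strassen: 2401 multiplications (7^4). Strassen reduces 8 recursive multiplications to 7 at each level.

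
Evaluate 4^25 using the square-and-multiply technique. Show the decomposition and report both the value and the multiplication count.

Computing 4^25 by squaring (build up from 4^1; each line after the first costs one multiplication):

4^1 = 4
4^2 = (4^1)^2 = 4^2 = 16
4^3 = 4 * 4^2 = 4 * 16 = 64
4^6 = (4^3)^2 = 64^2 = 4096
4^12 = (4^6)^2 = 4096^2 = 16777216
4^24 = (4^12)^2 = 16777216^2 = 281474976710656
4^25 = 4 * 4^24 = 4 * 281474976710656 = 1125899906842624

Result: 1125899906842624
Multiplications needed: 6 (6 lines after 4^1)

4^25 = 1125899906842624. Using exponentiation by squaring, this requires 6 multiplications. The key idea: if the exponent is even, square the half-power; if odd, multiply by the base once.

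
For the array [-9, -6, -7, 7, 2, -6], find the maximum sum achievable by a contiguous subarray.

Using Kadane's algorithm on [-9, -6, -7, 7, 2, -6]:

Scanning through the array:
Position 1 (value -6): max_ending_here = -6, max_so_far = -6
Position 2 (value -7): max_ending_here = -7, max_so_far = -6
Position 3 (value 7): max_ending_here = 7, max_so_far = 7
Position 4 (value 2): max_ending_here = 9, max_so_far = 9
Position 5 (value -6): max_ending_here = 3, max_so_far = 9

Maximum subarray: [7, 2]
Maximum sum: 9

The maximum subarray is [7, 2] with sum 9. This subarray runs from index 3 to index 4.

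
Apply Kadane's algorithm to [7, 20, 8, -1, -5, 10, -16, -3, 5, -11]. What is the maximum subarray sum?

Using Kadane's algorithm on [7, 20, 8, -1, -5, 10, -16, -3, 5, -11]:

Scanning through the array:
Position 1 (value 20): max_ending_here = 27, max_so_far = 27
Position 2 (value 8): max_ending_here = 35, max_so_far = 35
Position 3 (value -1): max_ending_here = 34, max_so_far = 35
Position 4 (value -5): max_ending_here = 29, max_so_far = 35
Position 5 (value 10): max_ending_here = 39, max_so_far = 39
Position 6 (value -16): max_ending_here = 23, max_so_far = 39
Position 7 (value -3): max_ending_here = 20, max_so_far = 39
Position 8 (value 5): max_ending_here = 25, max_so_far = 39
Position 9 (value -11): max_ending_here = 14, max_so_far = 39

Maximum subarray: [7, 20, 8, -1, -5, 10]
Maximum sum: 39

The maximum subarray is [7, 20, 8, -1, -5, 10] with sum 39. This subarray runs from index 0 to index 5.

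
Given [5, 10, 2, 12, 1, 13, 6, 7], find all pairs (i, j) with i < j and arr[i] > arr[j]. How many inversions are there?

Finding inversions in [5, 10, 2, 12, 1, 13, 6, 7]:

(0, 2): arr[0]=5 > arr[2]=2
(0, 4): arr[0]=5 > arr[4]=1
(1, 2): arr[1]=10 > arr[2]=2
(1, 4): arr[1]=10 > arr[4]=1
(1, 6): arr[1]=10 > arr[6]=6
(1, 7): arr[1]=10 > arr[7]=7
(2, 4): arr[2]=2 > arr[4]=1
(3, 4): arr[3]=12 > arr[4]=1
(3, 6): arr[3]=12 > arr[6]=6
(3, 7): arr[3]=12 > arr[7]=7
(5, 6): arr[5]=13 > arr[6]=6
(5, 7): arr[5]=13 > arr[7]=7

Total inversions: 12

The array has 12 inversion(s): (0,2), (0,4), (1,2), (1,4), (1,6), (1,7), (2,4), (3,4), (3,6), (3,7), (5,6), (5,7). Each pair (i,j) satisfies i < j and arr[i] > arr[j].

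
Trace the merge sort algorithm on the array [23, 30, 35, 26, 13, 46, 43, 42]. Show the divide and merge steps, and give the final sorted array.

Merge sort trace:

Split: [23, 30, 35, 26, 13, 46, 43, 42] -> [23, 30, 35, 26] and [13, 46, 43, 42]
  Split: [23, 30, 35, 26] -> [23, 30] and [35, 26]
    Split: [23, 30] -> [23] and [30]
    Merge: [23] + [30] -> [23, 30]
    Split: [35, 26] -> [35] and [26]
    Merge: [35] + [26] -> [26, 35]
  Merge: [23, 30] + [26, 35] -> [23, 26, 30, 35]
  Split: [13, 46, 43, 42] -> [13, 46] and [43, 42]
    Split: [13, 46] -> [13] and [46]
    Merge: [13] + [46] -> [13, 46]
    Split: [43, 42] -> [43] and [42]
    Merge: [43] + [42] -> [42, 43]
  Merge: [13, 46] + [42, 43] -> [13, 42, 43, 46]
Merge: [23, 26, 30, 35] + [13, 42, 43, 46] -> [13, 23, 26, 30, 35, 42, 43, 46]

Final sorted array: [13, 23, 26, 30, 35, 42, 43, 46]

The merge sort proceeds by recursively splitting the array and merging sorted halves.
After all merges, the sorted array is [13, 23, 26, 30, 35, 42, 43, 46].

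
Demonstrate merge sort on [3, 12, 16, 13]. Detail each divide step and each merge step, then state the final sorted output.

Merge sort trace:

Split: [3, 12, 16, 13] -> [3, 12] and [16, 13]
  Split: [3, 12] -> [3] and [12]
  Merge: [3] + [12] -> [3, 12]
  Split: [16, 13] -> [16] and [13]
  Merge: [16] + [13] -> [13, 16]
Merge: [3, 12] + [13, 16] -> [3, 12, 13, 16]

Final sorted array: [3, 12, 13, 16]

The merge sort proceeds by recursively splitting the array and merging sorted halves.
After all merges, the sorted array is [3, 12, 13, 16].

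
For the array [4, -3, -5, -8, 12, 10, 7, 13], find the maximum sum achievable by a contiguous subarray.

Using Kadane's algorithm on [4, -3, -5, -8, 12, 10, 7, 13]:

Scanning through the array:
Position 1 (value -3): max_ending_here = 1, max_so_far = 4
Position 2 (value -5): max_ending_here = -4, max_so_far = 4
Position 3 (value -8): max_ending_here = -8, max_so_far = 4
Position 4 (value 12): max_ending_here = 12, max_so_far = 12
Position 5 (value 10): max_ending_here = 22, max_so_far = 22
Position 6 (value 7): max_ending_here = 29, max_so_far = 29
Position 7 (value 13): max_ending_here = 42, max_so_far = 42

Maximum subarray: [12, 10, 7, 13]
Maximum sum: 42

The maximum subarray is [12, 10, 7, 13] with sum 42. This subarray runs from index 4 to index 7.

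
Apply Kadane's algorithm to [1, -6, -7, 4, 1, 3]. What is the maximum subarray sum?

Using Kadane's algorithm on [1, -6, -7, 4, 1, 3]:

Scanning through the array:
Position 1 (value -6): max_ending_here = -5, max_so_far = 1
Position 2 (value -7): max_ending_here = -7, max_so_far = 1
Position 3 (value 4): max_ending_here = 4, max_so_far = 4
Position 4 (value 1): max_ending_here = 5, max_so_far = 5
Position 5 (value 3): max_ending_here = 8, max_so_far = 8

Maximum subarray: [4, 1, 3]
Maximum sum: 8

The maximum subarray is [4, 1, 3] with sum 8. This subarray runs from index 3 to index 5.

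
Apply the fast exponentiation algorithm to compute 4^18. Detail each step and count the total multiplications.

Computing 4^18 by squaring (build up from 4^1; each line after the first costs one multiplication):

4^1 = 4
4^2 = (4^1)^2 = 4^2 = 16
4^4 = (4^2)^2 = 16^2 = 256
4^8 = (4^4)^2 = 256^2 = 65536
4^9 = 4 * 4^8 = 4 * 65536 = 262144
4^18 = (4^9)^2 = 262144^2 = 68719476736

Result: 68719476736
Multiplications needed: 5 (5 lines after 4^1)

4^18 = 68719476736. Using exponentiation by squaring, this requires 5 multiplications. The key idea: if the exponent is even, square the half-power; if odd, multiply by the base once.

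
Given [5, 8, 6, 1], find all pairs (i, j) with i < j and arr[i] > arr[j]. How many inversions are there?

Finding inversions in [5, 8, 6, 1]:

(0, 3): arr[0]=5 > arr[3]=1
(1, 2): arr[1]=8 > arr[2]=6
(1, 3): arr[1]=8 > arr[3]=1
(2, 3): arr[2]=6 > arr[3]=1

Total inversions: 4

The array has 4 inversion(s): (0,3), (1,2), (1,3), (2,3). Each pair (i,j) satisfies i < j and arr[i] > arr[j].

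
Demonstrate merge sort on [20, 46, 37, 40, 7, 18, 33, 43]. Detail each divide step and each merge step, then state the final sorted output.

Merge sort trace:

Split: [20, 46, 37, 40, 7, 18, 33, 43] -> [20, 46, 37, 40] and [7, 18, 33, 43]
  Split: [20, 46, 37, 40] -> [20, 46] and [37, 40]
    Split: [20, 46] -> [20] and [46]
    Merge: [20] + [46] -> [20, 46]
    Split: [37, 40] -> [37] and [40]
    Merge: [37] + [40] -> [37, 40]
  Merge: [20, 46] + [37, 40] -> [20, 37, 40, 46]
  Split: [7, 18, 33, 43] -> [7, 18] and [33, 43]
    Split: [7, 18] -> [7] and [18]
    Merge: [7] + [18] -> [7, 18]
    Split: [33, 43] -> [33] and [43]
    Merge: [33] + [43] -> [33, 43]
  Merge: [7, 18] + [33, 43] -> [7, 18, 33, 43]
Merge: [20, 37, 40, 46] + [7, 18, 33, 43] -> [7, 18, 20, 33, 37, 40, 43, 46]

Final sorted array: [7, 18, 20, 33, 37, 40, 43, 46]

The merge sort proceeds by recursively splitting the array and merging sorted halves.
After all merges, the sorted array is [7, 18, 20, 33, 37, 40, 43, 46].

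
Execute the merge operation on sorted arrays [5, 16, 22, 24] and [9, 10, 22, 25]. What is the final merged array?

Merging process:

Compare 5 vs 9: take 5 from left. Merged: [5]
Compare 16 vs 9: take 9 from right. Merged: [5, 9]
Compare 16 vs 10: take 10 from right. Merged: [5, 9, 10]
Compare 16 vs 22: take 16 from left. Merged: [5, 9, 10, 16]
Compare 22 vs 22: take 22 from left. Merged: [5, 9, 10, 16, 22]
Compare 24 vs 22: take 22 from right. Merged: [5, 9, 10, 16, 22, 22]
Compare 24 vs 25: take 24 from left. Merged: [5, 9, 10, 16, 22, 22, 24]
Append remaining from right: [25]. Merged: [5, 9, 10, 16, 22, 22, 24, 25]

Final merged array: [5, 9, 10, 16, 22, 22, 24, 25]
Total comparisons: 7

The merged array is [5, 9, 10, 16, 22, 22, 24, 25], requiring 7 comparisons. The merge step runs in O(n) time where n is the total number of elements.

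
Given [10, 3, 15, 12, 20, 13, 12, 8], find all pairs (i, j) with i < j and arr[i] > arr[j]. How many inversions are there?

Finding inversions in [10, 3, 15, 12, 20, 13, 12, 8]:

(0, 1): arr[0]=10 > arr[1]=3
(0, 7): arr[0]=10 > arr[7]=8
(2, 3): arr[2]=15 > arr[3]=12
(2, 5): arr[2]=15 > arr[5]=13
(2, 6): arr[2]=15 > arr[6]=12
(2, 7): arr[2]=15 > arr[7]=8
(3, 7): arr[3]=12 > arr[7]=8
(4, 5): arr[4]=20 > arr[5]=13
(4, 6): arr[4]=20 > arr[6]=12
(4, 7): arr[4]=20 > arr[7]=8
(5, 6): arr[5]=13 > arr[6]=12
(5, 7): arr[5]=13 > arr[7]=8
(6, 7): arr[6]=12 > arr[7]=8

Total inversions: 13

The array has 13 inversion(s): (0,1), (0,7), (2,3), (2,5), (2,6), (2,7), (3,7), (4,5), (4,6), (4,7), (5,6), (5,7), (6,7). Each pair (i,j) satisfies i < j and arr[i] > arr[j].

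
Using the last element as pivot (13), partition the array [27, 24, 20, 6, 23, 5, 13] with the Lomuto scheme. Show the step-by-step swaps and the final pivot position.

Lomuto partition with pivot = 13:

Initial array: [27, 24, 20, 6, 23, 5, 13]

arr[0]=27 > 13: no swap
arr[1]=24 > 13: no swap
arr[2]=20 > 13: no swap
arr[3]=6 <= 13: swap with position 0, array becomes [6, 24, 20, 27, 23, 5, 13]
arr[4]=23 > 13: no swap
arr[5]=5 <= 13: swap with position 1, array becomes [6, 5, 20, 27, 23, 24, 13]

Place pivot at position 2: [6, 5, 13, 27, 23, 24, 20]
Pivot position: 2

After partitioning with pivot 13, the array becomes [6, 5, 13, 27, 23, 24, 20]. The pivot is placed at index 2. All elements to the left of the pivot are <= 13, and all elements to the right are > 13.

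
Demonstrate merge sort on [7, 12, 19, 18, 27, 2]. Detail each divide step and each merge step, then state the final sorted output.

Merge sort trace:

Split: [7, 12, 19, 18, 27, 2] -> [7, 12, 19] and [18, 27, 2]
  Split: [7, 12, 19] -> [7] and [12, 19]
    Split: [12, 19] -> [12] and [19]
    Merge: [12] + [19] -> [12, 19]
  Merge: [7] + [12, 19] -> [7, 12, 19]
  Split: [18, 27, 2] -> [18] and [27, 2]
    Split: [27, 2] -> [27] and [2]
    Merge: [27] + [2] -> [2, 27]
  Merge: [18] + [2, 27] -> [2, 18, 27]
Merge: [7, 12, 19] + [2, 18, 27] -> [2, 7, 12, 18, 19, 27]

Final sorted array: [2, 7, 12, 18, 19, 27]

The merge sort proceeds by recursively splitting the array and merging sorted halves.
After all merges, the sorted array is [2, 7, 12, 18, 19, 27].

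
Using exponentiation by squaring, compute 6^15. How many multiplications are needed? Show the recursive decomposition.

Computing 6^15 by squaring (build up from 6^1; each line after the first costs one multiplication):

6^1 = 6
6^2 = (6^1)^2 = 6^2 = 36
6^3 = 6 * 6^2 = 6 * 36 = 216
6^6 = (6^3)^2 = 216^2 = 46656
6^7 = 6 * 6^6 = 6 * 46656 = 279936
6^14 = (6^7)^2 = 279936^2 = 78364164096
6^15 = 6 * 6^14 = 6 * 78364164096 = 470184984576

Result: 470184984576
Multiplications needed: 6 (6 lines after 6^1)

6^15 = 470184984576. Using exponentiation by squaring, this requires 6 multiplications. The key idea: if the exponent is even, square the half-power; if odd, multiply by the base once.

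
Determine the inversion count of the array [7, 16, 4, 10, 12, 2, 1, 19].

Finding inversions in [7, 16, 4, 10, 12, 2, 1, 19]:

(0, 2): arr[0]=7 > arr[2]=4
(0, 5): arr[0]=7 > arr[5]=2
(0, 6): arr[0]=7 > arr[6]=1
(1, 2): arr[1]=16 > arr[2]=4
(1, 3): arr[1]=16 > arr[3]=10
(1, 4): arr[1]=16 > arr[4]=12
(1, 5): arr[1]=16 > arr[5]=2
(1, 6): arr[1]=16 > arr[6]=1
(2, 5): arr[2]=4 > arr[5]=2
(2, 6): arr[2]=4 > arr[6]=1
(3, 5): arr[3]=10 > arr[5]=2
(3, 6): arr[3]=10 > arr[6]=1
(4, 5): arr[4]=12 > arr[5]=2
(4, 6): arr[4]=12 > arr[6]=1
(5, 6): arr[5]=2 > arr[6]=1

Total inversions: 15

The array has 15 inversion(s): (0,2), (0,5), (0,6), (1,2), (1,3), (1,4), (1,5), (1,6), (2,5), (2,6), (3,5), (3,6), (4,5), (4,6), (5,6). Each pair (i,j) satisfies i < j and arr[i] > arr[j].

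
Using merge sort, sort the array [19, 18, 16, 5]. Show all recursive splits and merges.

Merge sort trace:

Split: [19, 18, 16, 5] -> [19, 18] and [16, 5]
  Split: [19, 18] -> [19] and [18]
  Merge: [19] + [18] -> [18, 19]
  Split: [16, 5] -> [16] and [5]
  Merge: [16] + [5] -> [5, 16]
Merge: [18, 19] + [5, 16] -> [5, 16, 18, 19]

Final sorted array: [5, 16, 18, 19]

The merge sort proceeds by recursively splitting the array and merging sorted halves.
After all merges, the sorted array is [5, 16, 18, 19].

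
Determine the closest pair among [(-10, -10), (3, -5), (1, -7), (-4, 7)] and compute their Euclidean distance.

Computing all pairwise distances among 4 points:

d((-10, -10), (3, -5)) = 13.9284
d((-10, -10), (1, -7)) = 11.4018
d((-10, -10), (-4, 7)) = 18.0278
d((3, -5), (1, -7)) = 2.8284 <-- minimum
d((3, -5), (-4, 7)) = 13.8924
d((1, -7), (-4, 7)) = 14.8661

Closest pair: (3, -5) and (1, -7) with distance 2.8284

The closest pair is (3, -5) and (1, -7) with Euclidean distance 2.8284. For 4 points, brute-force pairwise comparison is shown above. For large n, the divide-and-conquer algorithm (sort by x, recurse on halves, check the dividing strip) achieves O(n log n).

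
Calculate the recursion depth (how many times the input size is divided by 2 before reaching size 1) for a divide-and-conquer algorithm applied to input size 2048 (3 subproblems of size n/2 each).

For divide and conquer with division factor 2:

Problem sizes at each level:
Level 0: 2048
Level 1: 1024
Level 2: 512
Level 3: 256
Level 4: 128
Level 5: 64
Level 6: 32
Level 7: 16
Level 8: 8
Level 9: 4
Level 10: 2
Level 11: 1

The root is level 0 and the size-1 base case is level 11 (the tree spans levels 0 through 11, i.e. 12 levels counting the root), so the depth is the number of divisions: log_2(2048) = 11

The recursion tree depth is log_2(2048) = 11. At each level, the problem size is divided by 2, so it takes 11 divisions to reduce to a base case of size 1. The algorithm makes 3 recursive calls at each level.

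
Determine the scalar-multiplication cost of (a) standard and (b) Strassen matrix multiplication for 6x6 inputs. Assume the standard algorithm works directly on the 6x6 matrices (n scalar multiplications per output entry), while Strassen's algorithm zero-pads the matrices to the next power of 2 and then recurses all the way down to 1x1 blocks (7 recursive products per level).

Matrix multiplication for 6x6 matrices:

Strassen's algorithm requires power-of-2 dimensions. Pad 6x6 to 8x8 (next power of 2).

Standard algorithm: 6^3 = 216 multiplications
Strassen's algorithm: 7^(log2(8)) = 7^3 = 343 multiplications
Difference: 216 - 343 = -127 (Strassen uses MORE here due to padding overhead — for small or just-over-power-of-2 n, padding can outweigh the per-level savings)

Standard: 216 multiplications (6^3). Strassen: 343 multiplications (7^3, after padding to 8x8). Strassen reduces 8 recursive multiplications to 7 at each level.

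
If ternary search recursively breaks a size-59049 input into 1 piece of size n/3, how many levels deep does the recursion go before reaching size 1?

For divide and conquer with division factor 3:

Problem sizes at each level:
Level 0: 59049
Level 1: 19683
Level 2: 6561
Level 3: 2187
Level 4: 729
Level 5: 243
Level 6: 81
Level 7: 27
Level 8: 9
Level 9: 3
Level 10: 1

The root is level 0 and the size-1 base case is level 10 (the tree spans levels 0 through 10, i.e. 11 levels counting the root), so the depth is the number of divisions: log_3(59049) = 10

The recursion tree depth is log_3(59049) = 10. At each level, the problem size is divided by 3, so it takes 10 divisions to reduce to a base case of size 1. The algorithm makes 1 recursive call at each level.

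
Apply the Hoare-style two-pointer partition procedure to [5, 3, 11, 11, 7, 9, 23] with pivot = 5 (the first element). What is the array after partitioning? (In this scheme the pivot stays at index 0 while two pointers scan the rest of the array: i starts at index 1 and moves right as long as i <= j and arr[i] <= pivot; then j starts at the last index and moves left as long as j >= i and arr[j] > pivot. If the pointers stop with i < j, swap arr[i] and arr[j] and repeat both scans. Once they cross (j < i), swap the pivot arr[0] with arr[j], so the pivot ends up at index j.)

Hoare-style two-pointer partition with pivot = 5:

Initial array: [5, 3, 11, 11, 7, 9, 23]

Pointers start at i = 1, j = 6.
i ends at 2, j ends at 1: the pointers have crossed (j < i), so scanning stops.

Swap pivot arr[0] with arr[1] to place pivot at position 1: [3, 5, 11, 11, 7, 9, 23]
Pivot position: 1

After partitioning with pivot 5, the array becomes [3, 5, 11, 11, 7, 9, 23]. The pivot is placed at index 1. All elements to the left of the pivot are <= 5, and all elements to the right are > 5.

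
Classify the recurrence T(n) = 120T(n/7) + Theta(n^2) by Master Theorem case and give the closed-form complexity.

Master Theorem for T(n) = 120T(n/7) + O(n^2):

a = 120, b = 7, c = 2
log_b(a) = log_7(120) = 2.4603

Case 1: c = 2 < log_7(120) = 2.4603
T(n) = O(n^(log_7 120))

For T(n) = 120T(n/7) + O(n^2): log_7(120) = 2.4603. This is Case 1 of the Master Theorem (c < log_b(a), work dominated by leaves), giving O(n^(log_7 120)).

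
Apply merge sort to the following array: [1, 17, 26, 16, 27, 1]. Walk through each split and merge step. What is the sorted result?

Merge sort trace:

Split: [1, 17, 26, 16, 27, 1] -> [1, 17, 26] and [16, 27, 1]
  Split: [1, 17, 26] -> [1] and [17, 26]
    Split: [17, 26] -> [17] and [26]
    Merge: [17] + [26] -> [17, 26]
  Merge: [1] + [17, 26] -> [1, 17, 26]
  Split: [16, 27, 1] -> [16] and [27, 1]
    Split: [27, 1] -> [27] and [1]
    Merge: [27] + [1] -> [1, 27]
  Merge: [16] + [1, 27] -> [1, 16, 27]
Merge: [1, 17, 26] + [1, 16, 27] -> [1, 1, 16, 17, 26, 27]

Final sorted array: [1, 1, 16, 17, 26, 27]

The merge sort proceeds by recursively splitting the array and merging sorted halves.
After all merges, the sorted array is [1, 1, 16, 17, 26, 27].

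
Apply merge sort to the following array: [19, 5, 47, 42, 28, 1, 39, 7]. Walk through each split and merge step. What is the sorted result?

Merge sort trace:

Split: [19, 5, 47, 42, 28, 1, 39, 7] -> [19, 5, 47, 42] and [28, 1, 39, 7]
  Split: [19, 5, 47, 42] -> [19, 5] and [47, 42]
    Split: [19, 5] -> [19] and [5]
    Merge: [19] + [5] -> [5, 19]
    Split: [47, 42] -> [47] and [42]
    Merge: [47] + [42] -> [42, 47]
  Merge: [5, 19] + [42, 47] -> [5, 19, 42, 47]
  Split: [28, 1, 39, 7] -> [28, 1] and [39, 7]
    Split: [28, 1] -> [28] and [1]
    Merge: [28] + [1] -> [1, 28]
    Split: [39, 7] -> [39] and [7]
    Merge: [39] + [7] -> [7, 39]
  Merge: [1, 28] + [7, 39] -> [1, 7, 28, 39]
Merge: [5, 19, 42, 47] + [1, 7, 28, 39] -> [1, 5, 7, 19, 28, 39, 42, 47]

Final sorted array: [1, 5, 7, 19, 28, 39, 42, 47]

The merge sort proceeds by recursively splitting the array and merging sorted halves.
After all merges, the sorted array is [1, 5, 7, 19, 28, 39, 42, 47].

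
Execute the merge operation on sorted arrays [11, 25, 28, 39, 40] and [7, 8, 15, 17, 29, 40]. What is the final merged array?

Merging process:

Compare 11 vs 7: take 7 from right. Merged: [7]
Compare 11 vs 8: take 8 from right. Merged: [7, 8]
Compare 11 vs 15: take 11 from left. Merged: [7, 8, 11]
Compare 25 vs 15: take 15 from right. Merged: [7, 8, 11, 15]
Compare 25 vs 17: take 17 from right. Merged: [7, 8, 11, 15, 17]
Compare 25 vs 29: take 25 from left. Merged: [7, 8, 11, 15, 17, 25]
Compare 28 vs 29: take 28 from left. Merged: [7, 8, 11, 15, 17, 25, 28]
Compare 39 vs 29: take 29 from right. Merged: [7, 8, 11, 15, 17, 25, 28, 29]
Compare 39 vs 40: take 39 from left. Merged: [7, 8, 11, 15, 17, 25, 28, 29, 39]
Compare 40 vs 40: take 40 from left. Merged: [7, 8, 11, 15, 17, 25, 28, 29, 39, 40]
Append remaining from right: [40]. Merged: [7, 8, 11, 15, 17, 25, 28, 29, 39, 40, 40]

Final merged array: [7, 8, 11, 15, 17, 25, 28, 29, 39, 40, 40]
Total comparisons: 10

The merged array is [7, 8, 11, 15, 17, 25, 28, 29, 39, 40, 40], requiring 10 comparisons. The merge step runs in O(n) time where n is the total number of elements.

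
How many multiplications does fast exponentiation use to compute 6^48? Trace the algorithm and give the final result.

Computing 6^48 by squaring (build up from 6^1; each line after the first costs one multiplication):

6^1 = 6
6^2 = (6^1)^2 = 6^2 = 36
6^3 = 6 * 6^2 = 6 * 36 = 216
6^6 = (6^3)^2 = 216^2 = 46656
6^12 = (6^6)^2 = 46656^2 = 2176782336
6^24 = (6^12)^2 = 2176782336^2 = 4738381338321616896
6^48 = (6^24)^2 = 4738381338321616896^2 = 22452257707354557240087211123792674816

Result: 22452257707354557240087211123792674816
Multiplications needed: 6 (6 lines after 6^1)

6^48 = 22452257707354557240087211123792674816. Using exponentiation by squaring, this requires 6 multiplications. The key idea: if the exponent is even, square the half-power; if odd, multiply by the base once.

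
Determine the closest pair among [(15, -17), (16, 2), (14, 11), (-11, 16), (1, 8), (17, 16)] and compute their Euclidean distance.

Computing all pairwise distances among 6 points:

d((15, -17), (16, 2)) = 19.0263
d((15, -17), (14, 11)) = 28.0179
d((15, -17), (-11, 16)) = 42.0119
d((15, -17), (1, 8)) = 28.6531
d((15, -17), (17, 16)) = 33.0606
d((16, 2), (14, 11)) = 9.2195
d((16, 2), (-11, 16)) = 30.4138
d((16, 2), (1, 8)) = 16.1555
d((16, 2), (17, 16)) = 14.0357
d((14, 11), (-11, 16)) = 25.4951
d((14, 11), (1, 8)) = 13.3417
d((14, 11), (17, 16)) = 5.831 <-- minimum
d((-11, 16), (1, 8)) = 14.4222
d((-11, 16), (17, 16)) = 28.0
d((1, 8), (17, 16)) = 17.8885

Closest pair: (14, 11) and (17, 16) with distance 5.831

The closest pair is (14, 11) and (17, 16) with Euclidean distance 5.831. For 6 points, brute-force pairwise comparison is shown above. For large n, the divide-and-conquer algorithm (sort by x, recurse on halves, check the dividing strip) achieves O(n log n).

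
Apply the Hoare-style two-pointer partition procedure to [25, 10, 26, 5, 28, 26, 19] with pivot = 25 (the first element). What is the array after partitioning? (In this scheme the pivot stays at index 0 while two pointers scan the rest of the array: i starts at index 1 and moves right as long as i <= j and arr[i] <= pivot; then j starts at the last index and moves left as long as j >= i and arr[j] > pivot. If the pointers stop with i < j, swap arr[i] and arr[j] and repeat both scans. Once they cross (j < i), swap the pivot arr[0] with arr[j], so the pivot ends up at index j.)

Hoare-style two-pointer partition with pivot = 25:

Initial array: [25, 10, 26, 5, 28, 26, 19]

Pointers start at i = 1, j = 6.
i stops at index 2 (arr[2]=26 > 25), j stops at index 6 (arr[6]=19 <= 25): swap arr[2] and arr[6], array becomes [25, 10, 19, 5, 28, 26, 26]
i ends at 4, j ends at 3: the pointers have crossed (j < i), so scanning stops.

Swap pivot arr[0] with arr[3] to place pivot at position 3: [5, 10, 19, 25, 28, 26, 26]
Pivot position: 3

After partitioning with pivot 25, the array becomes [5, 10, 19, 25, 28, 26, 26]. The pivot is placed at index 3. All elements to the left of the pivot are <= 25, and all elements to the right are > 25.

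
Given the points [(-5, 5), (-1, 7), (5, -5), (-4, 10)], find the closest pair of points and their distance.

Computing all pairwise distances among 4 points:

d((-5, 5), (-1, 7)) = 4.4721
d((-5, 5), (5, -5)) = 14.1421
d((-5, 5), (-4, 10)) = 5.099
d((-1, 7), (5, -5)) = 13.4164
d((-1, 7), (-4, 10)) = 4.2426 <-- minimum
d((5, -5), (-4, 10)) = 17.4929

Closest pair: (-1, 7) and (-4, 10) with distance 4.2426

The closest pair is (-1, 7) and (-4, 10) with Euclidean distance 4.2426. For 4 points, brute-force pairwise comparison is shown above. For large n, the divide-and-conquer algorithm (sort by x, recurse on halves, check the dividing strip) achieves O(n log n).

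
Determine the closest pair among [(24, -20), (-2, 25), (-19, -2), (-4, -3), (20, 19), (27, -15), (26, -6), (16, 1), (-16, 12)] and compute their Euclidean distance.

Computing all pairwise distances among 9 points:

d((24, -20), (-2, 25)) = 51.9711
d((24, -20), (-19, -2)) = 46.6154
d((24, -20), (-4, -3)) = 32.7567
d((24, -20), (20, 19)) = 39.2046
d((24, -20), (27, -15)) = 5.831 <-- minimum
d((24, -20), (26, -6)) = 14.1421
d((24, -20), (16, 1)) = 22.4722
d((24, -20), (-16, 12)) = 51.225
d((-2, 25), (-19, -2)) = 31.9061
d((-2, 25), (-4, -3)) = 28.0713
d((-2, 25), (20, 19)) = 22.8035
d((-2, 25), (27, -15)) = 49.4065
d((-2, 25), (26, -6)) = 41.7732
d((-2, 25), (16, 1)) = 30.0
d((-2, 25), (-16, 12)) = 19.105
d((-19, -2), (-4, -3)) = 15.0333
d((-19, -2), (20, 19)) = 44.2945
d((-19, -2), (27, -15)) = 47.8017
d((-19, -2), (26, -6)) = 45.1774
d((-19, -2), (16, 1)) = 35.1283
d((-19, -2), (-16, 12)) = 14.3178
d((-4, -3), (20, 19)) = 32.5576
d((-4, -3), (27, -15)) = 33.2415
d((-4, -3), (26, -6)) = 30.1496
d((-4, -3), (16, 1)) = 20.3961
d((-4, -3), (-16, 12)) = 19.2094
d((20, 19), (27, -15)) = 34.7131
d((20, 19), (26, -6)) = 25.7099
d((20, 19), (16, 1)) = 18.4391
d((20, 19), (-16, 12)) = 36.6742
d((27, -15), (26, -6)) = 9.0554
d((27, -15), (16, 1)) = 19.4165
d((27, -15), (-16, 12)) = 50.774
d((26, -6), (16, 1)) = 12.2066
d((26, -6), (-16, 12)) = 45.6946
d((16, 1), (-16, 12)) = 33.8378

Closest pair: (24, -20) and (27, -15) with distance 5.831

The closest pair is (24, -20) and (27, -15) with Euclidean distance 5.831. For 9 points, brute-force pairwise comparison is shown above. For large n, the divide-and-conquer algorithm (sort by x, recurse on halves, check the dividing strip) achieves O(n log n).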